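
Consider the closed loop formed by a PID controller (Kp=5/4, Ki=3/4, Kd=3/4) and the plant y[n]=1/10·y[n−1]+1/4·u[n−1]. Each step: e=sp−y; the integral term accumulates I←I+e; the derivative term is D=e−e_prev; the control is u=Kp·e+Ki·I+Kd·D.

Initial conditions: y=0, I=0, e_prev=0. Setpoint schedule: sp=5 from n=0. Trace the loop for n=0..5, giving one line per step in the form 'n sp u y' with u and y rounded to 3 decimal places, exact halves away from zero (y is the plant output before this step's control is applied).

0 5 13.750 0.000
1 5 4.297 3.438
2 5 13.601 1.418
3 5 8.932 3.542
4 5 14.244 2.587
5 5 11.948 3.820

(exact arithmetic carried between steps; '≈' marks a value shown rounded to 6 d.p. or computed from one; I and e_prev carry over from the previous line; the table rounds u and y to 3 d.p., halves away from zero)
n=0: y=0, sp=5, e=sp−y=5; I=5, D=e−e_prev=5; u=5/4·5+3/4·5+3/4·5=13.75; next y=1/10·0+1/4·13.75=3.4375
n=1: y=3.4375, sp=5, e=sp−y=1.5625; I=6.5625, D=e−e_prev=-3.4375; u=5/4·1.5625+3/4·6.5625+3/4·(-3.4375)=4.296875; next y=1/10·3.4375+1/4·4.296875≈1.417969
n=2: y≈1.417969, sp=5, e=sp−y≈3.582031; I≈10.144531, D=e−e_prev≈2.019531; u=5/4·3.582031+3/4·10.144531+3/4·2.019531≈13.600586; next y=1/10·1.417969+1/4·13.600586≈3.541943
n=3: y≈3.541943, sp=5, e=sp−y≈1.458057; I≈11.602588, D=e−e_prev≈-2.123975; u=5/4·1.458057+3/4·11.602588+3/4·(-2.123975)≈8.931531; next y=1/10·3.541943+1/4·8.931531≈2.587077
n=4: y≈2.587077, sp=5, e=sp−y≈2.412923; I≈14.015511, D=e−e_prev≈0.954866; u=5/4·2.412923+3/4·14.015511+3/4·0.954866≈14.243937; next y=1/10·2.587077+1/4·14.243937≈3.819692
n=5: y≈3.819692, sp=5, e=sp−y≈1.180308; I≈15.195819, D=e−e_prev≈-1.232615; u=5/4·1.180308+3/4·15.195819+3/4·(-1.232615)≈11.947788; next y=1/10·3.819692+1/4·11.947788≈3.368916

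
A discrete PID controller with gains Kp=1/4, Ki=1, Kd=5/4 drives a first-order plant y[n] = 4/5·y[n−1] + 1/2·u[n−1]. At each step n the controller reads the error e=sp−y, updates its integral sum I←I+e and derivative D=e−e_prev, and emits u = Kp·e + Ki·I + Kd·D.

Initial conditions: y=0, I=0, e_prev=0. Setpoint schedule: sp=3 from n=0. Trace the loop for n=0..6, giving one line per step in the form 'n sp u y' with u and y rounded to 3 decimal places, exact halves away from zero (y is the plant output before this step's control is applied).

0 3 7.500 0.000
1 3 -2.625 3.750
2 3 6.469 1.688
3 3 -2.039 4.584
4 3 4.839 2.648
5 3 -1.954 4.538
6 3 3.582 2.653

(exact arithmetic carried between steps; '≈' marks a value shown rounded to 6 d.p. or computed from one; I and e_prev carry over from the previous line; the table rounds u and y to 3 d.p., halves away from zero)
n=0: y=0, sp=3, e=sp−y=3; I=3, D=e−e_prev=3; u=1/4·3+1·3+5/4·3=7.5; next y=4/5·0+1/2·7.5=3.75
n=1: y=3.75, sp=3, e=sp−y=-0.75; I=2.25, D=e−e_prev=-3.75; u=1/4·(-0.75)+1·2.25+5/4·(-3.75)=-2.625; next y=4/5·3.75+1/2·(-2.625)=1.6875
n=2: y=1.6875, sp=3, e=sp−y=1.3125; I=3.5625, D=e−e_prev=2.0625; u=1/4·1.3125+1·3.5625+5/4·2.0625=6.46875; next y=4/5·1.6875+1/2·6.46875=4.584375
n=3: y=4.584375, sp=3, e=sp−y=-1.584375; I=1.978125, D=e−e_prev=-2.896875; u=1/4·(-1.584375)+1·1.978125+5/4·(-2.896875)≈-2.039063; next y=4/5·4.584375+1/2·(-2.039063)≈2.647969
n=4: y≈2.647969, sp=3, e=sp−y≈0.352031; I≈2.330156, D=e−e_prev≈1.936406; u=1/4·0.352031+1·2.330156+5/4·1.936406≈4.838672; next y=4/5·2.647969+1/2·4.838672≈4.537711
n=5: y≈4.537711, sp=3, e=sp−y≈-1.537711; I≈0.792445, D=e−e_prev≈-1.889742; u=1/4·(-1.537711)+1·0.792445+5/4·(-1.889742)≈-1.954160; next y=4/5·4.537711+1/2·(-1.954160)≈2.653089
n=6: y≈2.653089, sp=3, e=sp−y≈0.346911; I≈1.139357, D=e−e_prev≈1.884622; u=1/4·0.346911+1·1.139357+5/4·1.884622≈3.581862; next y=4/5·2.653089+1/2·3.581862≈3.913402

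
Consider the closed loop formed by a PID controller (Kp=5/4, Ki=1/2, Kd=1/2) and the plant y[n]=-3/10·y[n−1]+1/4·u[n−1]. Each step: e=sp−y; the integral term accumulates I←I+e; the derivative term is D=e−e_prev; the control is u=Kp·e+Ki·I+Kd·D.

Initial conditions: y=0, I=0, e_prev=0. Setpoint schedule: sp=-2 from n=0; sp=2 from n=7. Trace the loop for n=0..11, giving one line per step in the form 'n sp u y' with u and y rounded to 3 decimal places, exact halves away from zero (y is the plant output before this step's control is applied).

(exact arithmetic carried between steps; '≈' marks a value shown rounded to 6 d.p. or computed from one; I and e_prev carry over from the previous line; the table rounds u and y to 3 d.p., halves away from zero)
n=0: y=0, sp=-2, e=sp−y=-2; I=-2, D=e−e_prev=-2; u=5/4·(-2)+1/2·(-2)+1/2·(-2)=-4.5; next y=-3/10·0+1/4·(-4.5)=-1.125
n=1: y=-1.125, sp=-2, e=sp−y=-0.875; I=-2.875, D=e−e_prev=1.125; u=5/4·(-0.875)+1/2·(-2.875)+1/2·1.125=-1.96875; next y=-3/10·(-1.125)+1/4·(-1.96875)≈-0.154688
n=2: y≈-0.154688, sp=-2, e=sp−y≈-1.845313; I≈-4.720313, D=e−e_prev≈-0.970313; u=5/4·(-1.845313)+1/2·(-4.720313)+1/2·(-0.970313)≈-5.151953; next y=-3/10·(-0.154688)+1/4·(-5.151953)≈-1.241582
n=3: y≈-1.241582, sp=-2, e=sp−y≈-0.758418; I≈-5.478730, D=e−e_prev≈1.086895; u=5/4·(-0.758418)+1/2·(-5.478730)+1/2·1.086895≈-3.143940; next y=-3/10·(-1.241582)+1/4·(-3.143940)≈-0.413510
n=4: y≈-0.413510, sp=-2, e=sp−y≈-1.586490; I≈-7.065220, D=e−e_prev≈-0.828072; u=5/4·(-1.586490)+1/2·(-7.065220)+1/2·(-0.828072)≈-5.929758; next y=-3/10·(-0.413510)+1/4·(-5.929758)≈-1.358386
n=5: y≈-1.358386, sp=-2, e=sp−y≈-0.641614; I≈-7.706834, D=e−e_prev≈0.944876; u=5/4·(-0.641614)+1/2·(-7.706834)+1/2·0.944876≈-4.182996; next y=-3/10·(-1.358386)+1/4·(-4.182996)≈-0.638233
n=6: y≈-0.638233, sp=-2, e=sp−y≈-1.361767; I≈-9.068601, D=e−e_prev≈-0.720153; u=5/4·(-1.361767)+1/2·(-9.068601)+1/2·(-0.720153)≈-6.596585; next y=-3/10·(-0.638233)+1/4·(-6.596585)≈-1.457676
n=7: y≈-1.457676, sp=2, e=sp−y≈3.457676; I≈-5.610924, D=e−e_prev≈4.819443; u=5/4·3.457676+1/2·(-5.610924)+1/2·4.819443≈3.926355; next y=-3/10·(-1.457676)+1/4·3.926355≈1.418892
n=8: y≈1.418892, sp=2, e=sp−y≈0.581108; I≈-5.029816, D=e−e_prev≈-2.876568; u=5/4·0.581108+1/2·(-5.029816)+1/2·(-2.876568)≈-3.226807; next y=-3/10·1.418892+1/4·(-3.226807)≈-1.232369
n=9: y≈-1.232369, sp=2, e=sp−y≈3.232369; I≈-1.797447, D=e−e_prev≈2.651261; u=5/4·3.232369+1/2·(-1.797447)+1/2·2.651261≈4.467368; next y=-3/10·(-1.232369)+1/4·4.467368≈1.486553
n=10: y≈1.486553, sp=2, e=sp−y≈0.513447; I≈-1.284000, D=e−e_prev≈-2.718922; u=5/4·0.513447+1/2·(-1.284000)+1/2·(-2.718922)≈-1.359652; next y=-3/10·1.486553+1/4·(-1.359652)≈-0.785879
n=11: y≈-0.785879, sp=2, e=sp−y≈2.785879; I≈1.501879, D=e−e_prev≈2.272432; u=5/4·2.785879+1/2·1.501879+1/2·2.272432≈5.369504; next y=-3/10·(-0.785879)+1/4·5.369504≈1.578140

0 -2 -4.500 0.000
1 -2 -1.969 -1.125
2 -2 -5.152 -0.155
3 -2 -3.144 -1.242
4 -2 -5.930 -0.414
5 -2 -4.183 -1.358
6 -2 -6.597 -0.638
7 2 3.926 -1.458
8 2 -3.227 1.419
9 2 4.467 -1.232
10 2 -1.360 1.487
11 2 5.370 -0.786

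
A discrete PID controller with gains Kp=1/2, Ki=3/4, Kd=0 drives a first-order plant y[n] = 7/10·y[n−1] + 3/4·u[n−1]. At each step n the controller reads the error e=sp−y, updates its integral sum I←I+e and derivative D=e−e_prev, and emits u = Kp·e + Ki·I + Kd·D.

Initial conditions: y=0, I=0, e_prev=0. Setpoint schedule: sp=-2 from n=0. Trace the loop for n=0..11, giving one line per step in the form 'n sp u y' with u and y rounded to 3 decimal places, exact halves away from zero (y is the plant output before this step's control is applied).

(exact arithmetic carried between steps; '≈' marks a value shown rounded to 6 d.p. or computed from one; I and e_prev carry over from the previous line; the table rounds u and y to 3 d.p., halves away from zero)
n=0: y=0, sp=-2, e=sp−y=-2; I=-2, D=e−e_prev=-2; u=1/2·(-2)+3/4·(-2)+0·(-2)=-2.5; next y=7/10·0+3/4·(-2.5)=-1.875
n=1: y=-1.875, sp=-2, e=sp−y=-0.125; I=-2.125, D=e−e_prev=1.875; u=1/2·(-0.125)+3/4·(-2.125)+0·1.875=-1.65625; next y=7/10·(-1.875)+3/4·(-1.65625)≈-2.554688
n=2: y≈-2.554688, sp=-2, e=sp−y≈0.554688; I≈-1.570313, D=e−e_prev≈0.679688; u=1/2·0.554688+3/4·(-1.570313)+0·0.679688≈-0.900391; next y=7/10·(-2.554688)+3/4·(-0.900391)≈-2.463574
n=3: y≈-2.463574, sp=-2, e=sp−y≈0.463574; I≈-1.106738, D=e−e_prev≈-0.091113; u=1/2·0.463574+3/4·(-1.106738)+0·(-0.091113)≈-0.598267; next y=7/10·(-2.463574)+3/4·(-0.598267)≈-2.173202
n=4: y≈-2.173202, sp=-2, e=sp−y≈0.173202; I≈-0.933536, D=e−e_prev≈-0.290372; u=1/2·0.173202+3/4·(-0.933536)+0·(-0.290372)≈-0.613551; next y=7/10·(-2.173202)+3/4·(-0.613551)≈-1.981405
n=5: y≈-1.981405, sp=-2, e=sp−y≈-0.018595; I≈-0.952132, D=e−e_prev≈-0.191797; u=1/2·(-0.018595)+3/4·(-0.952132)+0·(-0.191797)≈-0.723396; next y=7/10·(-1.981405)+3/4·(-0.723396)≈-1.929531
n=6: y≈-1.929531, sp=-2, e=sp−y≈-0.070469; I≈-1.022601, D=e−e_prev≈-0.051874; u=1/2·(-0.070469)+3/4·(-1.022601)+0·(-0.051874)≈-0.802185; next y=7/10·(-1.929531)+3/4·(-0.802185)≈-1.952310
n=7: y≈-1.952310, sp=-2, e=sp−y≈-0.047690; I≈-1.070290, D=e−e_prev≈0.022780; u=1/2·(-0.047690)+3/4·(-1.070290)+0·0.022780≈-0.826563; next y=7/10·(-1.952310)+3/4·(-0.826563)≈-1.986539
n=8: y≈-1.986539, sp=-2, e=sp−y≈-0.013461; I≈-1.083751, D=e−e_prev≈0.034229; u=1/2·(-0.013461)+3/4·(-1.083751)+0·0.034229≈-0.819544; next y=7/10·(-1.986539)+3/4·(-0.819544)≈-2.005235
n=9: y≈-2.005235, sp=-2, e=sp−y≈0.005235; I≈-1.078516, D=e−e_prev≈0.018696; u=1/2·0.005235+3/4·(-1.078516)+0·0.018696≈-0.806269; next y=7/10·(-2.005235)+3/4·(-0.806269)≈-2.008367
n=10: y≈-2.008367, sp=-2, e=sp−y≈0.008367; I≈-1.070149, D=e−e_prev≈0.003131; u=1/2·0.008367+3/4·(-1.070149)+0·0.003131≈-0.798429; next y=7/10·(-2.008367)+3/4·(-0.798429)≈-2.004678
n=11: y≈-2.004678, sp=-2, e=sp−y≈0.004678; I≈-1.065471, D=e−e_prev≈-0.003689; u=1/2·0.004678+3/4·(-1.065471)+0·(-0.003689)≈-0.796764; next y=7/10·(-2.004678)+3/4·(-0.796764)≈-2.000848

0 -2 -2.500 0.000
1 -2 -1.656 -1.875
2 -2 -0.900 -2.555
3 -2 -0.598 -2.464
4 -2 -0.614 -2.173
5 -2 -0.723 -1.981
6 -2 -0.802 -1.930
7 -2 -0.827 -1.952
8 -2 -0.820 -1.987
9 -2 -0.806 -2.005
10 -2 -0.798 -2.008
11 -2 -0.797 -2.005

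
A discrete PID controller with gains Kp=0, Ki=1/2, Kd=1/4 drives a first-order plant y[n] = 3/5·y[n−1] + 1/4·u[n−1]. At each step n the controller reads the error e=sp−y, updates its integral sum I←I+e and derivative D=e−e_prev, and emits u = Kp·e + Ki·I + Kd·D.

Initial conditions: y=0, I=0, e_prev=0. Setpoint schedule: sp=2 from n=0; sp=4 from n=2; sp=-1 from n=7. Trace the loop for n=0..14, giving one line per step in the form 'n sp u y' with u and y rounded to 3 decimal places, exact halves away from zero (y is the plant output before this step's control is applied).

(exact arithmetic carried between steps; '≈' marks a value shown rounded to 6 d.p. or computed from one; I and e_prev carry over from the previous line; the table rounds u and y to 3 d.p., halves away from zero)
n=0: y=0, sp=2, e=sp−y=2; I=2, D=e−e_prev=2; u=0·2+1/2·2+1/4·2=1.5; next y=3/5·0+1/4·1.5=0.375
n=1: y=0.375, sp=2, e=sp−y=1.625; I=3.625, D=e−e_prev=-0.375; u=0·1.625+1/2·3.625+1/4·(-0.375)=1.71875; next y=3/5·0.375+1/4·1.71875≈0.654688
n=2: y≈0.654688, sp=4, e=sp−y≈3.345313; I≈6.970313, D=e−e_prev≈1.720313; u=0·3.345313+1/2·6.970313+1/4·1.720313≈3.915234; next y=3/5·0.654688+1/4·3.915234≈1.371621
n=3: y≈1.371621, sp=4, e=sp−y≈2.628379; I≈9.598691, D=e−e_prev≈-0.716934; u=0·2.628379+1/2·9.598691+1/4·(-0.716934)≈4.620112; next y=3/5·1.371621+1/4·4.620112≈1.978001
n=4: y≈1.978001, sp=4, e=sp−y≈2.021999; I≈11.620691, D=e−e_prev≈-0.606380; u=0·2.021999+1/2·11.620691+1/4·(-0.606380)≈5.658750; next y=3/5·1.978001+1/4·5.658750≈2.601488
n=5: y≈2.601488, sp=4, e=sp−y≈1.398512; I≈13.019203, D=e−e_prev≈-0.623487; u=0·1.398512+1/2·13.019203+1/4·(-0.623487)≈6.353729; next y=3/5·2.601488+1/4·6.353729≈3.149325
n=6: y≈3.149325, sp=4, e=sp−y≈0.850675; I≈13.869877, D=e−e_prev≈-0.547837; u=0·0.850675+1/2·13.869877+1/4·(-0.547837)≈6.797979; next y=3/5·3.149325+1/4·6.797979≈3.589090
n=7: y≈3.589090, sp=-1, e=sp−y≈-4.589090; I≈9.280787, D=e−e_prev≈-5.439765; u=0·(-4.589090)+1/2·9.280787+1/4·(-5.439765)≈3.280453; next y=3/5·3.589090+1/4·3.280453≈2.973567
n=8: y≈2.973567, sp=-1, e=sp−y≈-3.973567; I≈5.307220, D=e−e_prev≈0.615523; u=0·(-3.973567)+1/2·5.307220+1/4·0.615523≈2.807491; next y=3/5·2.973567+1/4·2.807491≈2.486013
n=9: y≈2.486013, sp=-1, e=sp−y≈-3.486013; I≈1.821207, D=e−e_prev≈0.487554; u=0·(-3.486013)+1/2·1.821207+1/4·0.487554≈1.032492; next y=3/5·2.486013+1/4·1.032492≈1.749731
n=10: y≈1.749731, sp=-1, e=sp−y≈-2.749731; I≈-0.928524, D=e−e_prev≈0.736282; u=0·(-2.749731)+1/2·(-0.928524)+1/4·0.736282≈-0.280191; next y=3/5·1.749731+1/4·(-0.280191)≈0.979791
n=11: y≈0.979791, sp=-1, e=sp−y≈-1.979791; I≈-2.908314, D=e−e_prev≈0.769940; u=0·(-1.979791)+1/2·(-2.908314)+1/4·0.769940≈-1.261672; next y=3/5·0.979791+1/4·(-1.261672)≈0.272456
n=12: y≈0.272456, sp=-1, e=sp−y≈-1.272456; I≈-4.180771, D=e−e_prev≈0.707334; u=0·(-1.272456)+1/2·(-4.180771)+1/4·0.707334≈-1.913552; next y=3/5·0.272456+1/4·(-1.913552)≈-0.314914
n=13: y≈-0.314914, sp=-1, e=sp−y≈-0.685086; I≈-4.865857, D=e−e_prev≈0.587370; u=0·(-0.685086)+1/2·(-4.865857)+1/4·0.587370≈-2.286086; next y=3/5·(-0.314914)+1/4·(-2.286086)≈-0.760470
n=14: y≈-0.760470, sp=-1, e=sp−y≈-0.239530; I≈-5.105387, D=e−e_prev≈0.445556; u=0·(-0.239530)+1/2·(-5.105387)+1/4·0.445556≈-2.441304; next y=3/5·(-0.760470)+1/4·(-2.441304)≈-1.066608

0 2 1.500 0.000
1 2 1.719 0.375
2 4 3.915 0.655
3 4 4.620 1.372
4 4 5.659 1.978
5 4 6.354 2.601
6 4 6.798 3.149
7 -1 3.280 3.589
8 -1 2.807 2.974
9 -1 1.032 2.486
10 -1 -0.280 1.750
11 -1 -1.262 0.980
12 -1 -1.914 0.272
13 -1 -2.286 -0.315
14 -1 -2.441 -0.760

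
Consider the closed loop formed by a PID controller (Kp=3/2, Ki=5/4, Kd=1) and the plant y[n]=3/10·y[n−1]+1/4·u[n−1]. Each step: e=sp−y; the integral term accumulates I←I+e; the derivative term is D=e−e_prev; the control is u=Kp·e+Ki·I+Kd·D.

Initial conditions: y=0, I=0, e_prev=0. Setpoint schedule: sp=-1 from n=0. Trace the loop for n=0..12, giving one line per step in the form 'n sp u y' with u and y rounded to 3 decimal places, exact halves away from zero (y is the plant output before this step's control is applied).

0 -1 -3.750 0.000
1 -1 -0.484 -0.938
2 -1 -3.507 -0.402
3 -1 -1.487 -0.997
4 -1 -3.309 -0.671
5 -1 -2.053 -1.029
6 -1 -3.150 -0.822
7 -1 -2.370 -1.034
8 -1 -3.032 -0.903
9 -1 -2.550 -1.029
10 -1 -2.950 -0.946
11 -1 -2.652 -1.021
12 -1 -2.896 -0.970

(exact arithmetic carried between steps; '≈' marks a value shown rounded to 6 d.p. or computed from one; I and e_prev carry over from the previous line; the table rounds u and y to 3 d.p., halves away from zero)
n=0: y=0, sp=-1, e=sp−y=-1; I=-1, D=e−e_prev=-1; u=3/2·(-1)+5/4·(-1)+1·(-1)=-3.75; next y=3/10·0+1/4·(-3.75)=-0.9375
n=1: y=-0.9375, sp=-1, e=sp−y=-0.0625; I=-1.0625, D=e−e_prev=0.9375; u=3/2·(-0.0625)+5/4·(-1.0625)+1·0.9375=-0.484375; next y=3/10·(-0.9375)+1/4·(-0.484375)≈-0.402344
n=2: y≈-0.402344, sp=-1, e=sp−y≈-0.597656; I≈-1.660156, D=e−e_prev≈-0.535156; u=3/2·(-0.597656)+5/4·(-1.660156)+1·(-0.535156)≈-3.506836; next y=3/10·(-0.402344)+1/4·(-3.506836)≈-0.997412
n=3: y≈-0.997412, sp=-1, e=sp−y≈-0.002588; I≈-1.662744, D=e−e_prev≈0.595068; u=3/2·(-0.002588)+5/4·(-1.662744)+1·0.595068≈-1.487244; next y=3/10·(-0.997412)+1/4·(-1.487244)≈-0.671035
n=4: y≈-0.671035, sp=-1, e=sp−y≈-0.328965; I≈-1.991710, D=e−e_prev≈-0.326378; u=3/2·(-0.328965)+5/4·(-1.991710)+1·(-0.326378)≈-3.309463; next y=3/10·(-0.671035)+1/4·(-3.309463)≈-1.028676
n=5: y≈-1.028676, sp=-1, e=sp−y≈0.028676; I≈-1.963034, D=e−e_prev≈0.357642; u=3/2·0.028676+5/4·(-1.963034)+1·0.357642≈-2.053136; next y=3/10·(-1.028676)+1/4·(-2.053136)≈-0.821887
n=6: y≈-0.821887, sp=-1, e=sp−y≈-0.178113; I≈-2.141147, D=e−e_prev≈-0.206789; u=3/2·(-0.178113)+5/4·(-2.141147)+1·(-0.206789)≈-3.150392; next y=3/10·(-0.821887)+1/4·(-3.150392)≈-1.034164
n=7: y≈-1.034164, sp=-1, e=sp−y≈0.034164; I≈-2.106983, D=e−e_prev≈0.212277; u=3/2·0.034164+5/4·(-2.106983)+1·0.212277≈-2.370205; next y=3/10·(-1.034164)+1/4·(-2.370205)≈-0.902800
n=8: y≈-0.902800, sp=-1, e=sp−y≈-0.097200; I≈-2.204182, D=e−e_prev≈-0.131364; u=3/2·(-0.097200)+5/4·(-2.204182)+1·(-0.131364)≈-3.032391; next y=3/10·(-0.902800)+1/4·(-3.032391)≈-1.028938
n=9: y≈-1.028938, sp=-1, e=sp−y≈0.028938; I≈-2.175244, D=e−e_prev≈0.126137; u=3/2·0.028938+5/4·(-2.175244)+1·0.126137≈-2.549511; next y=3/10·(-1.028938)+1/4·(-2.549511)≈-0.946059
n=10: y≈-0.946059, sp=-1, e=sp−y≈-0.053941; I≈-2.229185, D=e−e_prev≈-0.082879; u=3/2·(-0.053941)+5/4·(-2.229185)+1·(-0.082879)≈-2.950271; next y=3/10·(-0.946059)+1/4·(-2.950271)≈-1.021386
n=11: y≈-1.021386, sp=-1, e=sp−y≈0.021386; I≈-2.207800, D=e−e_prev≈0.075326; u=3/2·0.021386+5/4·(-2.207800)+1·0.075326≈-2.652345; next y=3/10·(-1.021386)+1/4·(-2.652345)≈-0.969502
n=12: y≈-0.969502, sp=-1, e=sp−y≈-0.030498; I≈-2.238298, D=e−e_prev≈-0.051884; u=3/2·(-0.030498)+5/4·(-2.238298)+1·(-0.051884)≈-2.895503; next y=3/10·(-0.969502)+1/4·(-2.895503)≈-1.014726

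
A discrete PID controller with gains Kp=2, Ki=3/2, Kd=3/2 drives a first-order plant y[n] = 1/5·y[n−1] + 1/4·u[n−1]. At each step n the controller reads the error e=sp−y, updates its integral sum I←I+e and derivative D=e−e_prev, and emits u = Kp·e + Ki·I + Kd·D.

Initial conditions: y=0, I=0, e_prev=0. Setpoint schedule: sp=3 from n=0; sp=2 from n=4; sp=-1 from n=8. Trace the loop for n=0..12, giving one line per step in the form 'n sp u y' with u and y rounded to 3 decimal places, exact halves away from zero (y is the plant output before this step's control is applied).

(exact arithmetic carried between steps; '≈' marks a value shown rounded to 6 d.p. or computed from one; I and e_prev carry over from the previous line; the table rounds u and y to 3 d.p., halves away from zero)
n=0: y=0, sp=3, e=sp−y=3; I=3, D=e−e_prev=3; u=2·3+3/2·3+3/2·3=15; next y=1/5·0+1/4·15=3.75
n=1: y=3.75, sp=3, e=sp−y=-0.75; I=2.25, D=e−e_prev=-3.75; u=2·(-0.75)+3/2·2.25+3/2·(-3.75)=-3.75; next y=1/5·3.75+1/4·(-3.75)=-0.1875
n=2: y=-0.1875, sp=3, e=sp−y=3.1875; I=5.4375, D=e−e_prev=3.9375; u=2·3.1875+3/2·5.4375+3/2·3.9375=20.4375; next y=1/5·(-0.1875)+1/4·20.4375=5.071875
n=3: y=5.071875, sp=3, e=sp−y=-2.071875; I=3.365625, D=e−e_prev=-5.259375; u=2·(-2.071875)+3/2·3.365625+3/2·(-5.259375)=-6.984375; next y=1/5·5.071875+1/4·(-6.984375)≈-0.731719
n=4: y≈-0.731719, sp=2, e=sp−y≈2.731719; I≈6.097344, D=e−e_prev≈4.803594; u=2·2.731719+3/2·6.097344+3/2·4.803594≈21.814844; next y=1/5·(-0.731719)+1/4·21.814844≈5.307367
n=5: y≈5.307367, sp=2, e=sp−y≈-3.307367; I≈2.789977, D=e−e_prev≈-6.039086; u=2·(-3.307367)+3/2·2.789977+3/2·(-6.039086)≈-11.488398; next y=1/5·5.307367+1/4·(-11.488398)≈-1.810626
n=6: y≈-1.810626, sp=2, e=sp−y≈3.810626; I≈6.600603, D=e−e_prev≈7.117993; u=2·3.810626+3/2·6.600603+3/2·7.117993≈28.199146; next y=1/5·(-1.810626)+1/4·28.199146≈6.687661
n=7: y≈6.687661, sp=2, e=sp−y≈-4.687661; I≈1.912941, D=e−e_prev≈-8.498288; u=2·(-4.687661)+3/2·1.912941+3/2·(-8.498288)≈-19.253342; next y=1/5·6.687661+1/4·(-19.253342)≈-3.475803
n=8: y≈-3.475803, sp=-1, e=sp−y≈2.475803; I≈4.388745, D=e−e_prev≈7.163465; u=2·2.475803+3/2·4.388745+3/2·7.163465≈22.279920; next y=1/5·(-3.475803)+1/4·22.279920≈4.874819
n=9: y≈4.874819, sp=-1, e=sp−y≈-5.874819; I≈-1.486075, D=e−e_prev≈-8.350623; u=2·(-5.874819)+3/2·(-1.486075)+3/2·(-8.350623)≈-26.504685; next y=1/5·4.874819+1/4·(-26.504685)≈-5.651207
n=10: y≈-5.651207, sp=-1, e=sp−y≈4.651207; I≈3.165133, D=e−e_prev≈10.526027; u=2·4.651207+3/2·3.165133+3/2·10.526027≈29.839154; next y=1/5·(-5.651207)+1/4·29.839154≈6.329547
n=11: y≈6.329547, sp=-1, e=sp−y≈-7.329547; I≈-4.164414, D=e−e_prev≈-11.980754; u=2·(-7.329547)+3/2·(-4.164414)+3/2·(-11.980754)≈-38.876847; next y=1/5·6.329547+1/4·(-38.876847)≈-8.453302
n=12: y≈-8.453302, sp=-1, e=sp−y≈7.453302; I≈3.288888, D=e−e_prev≈14.782849; u=2·7.453302+3/2·3.288888+3/2·14.782849≈42.014211; next y=1/5·(-8.453302)+1/4·42.014211≈8.812892

0 3 15.000 0.000
1 3 -3.750 3.750
2 3 20.438 -0.188
3 3 -6.984 5.072
4 2 21.815 -0.732
5 2 -11.488 5.307
6 2 28.199 -1.811
7 2 -19.253 6.688
8 -1 22.280 -3.476
9 -1 -26.505 4.875
10 -1 29.839 -5.651
11 -1 -38.877 6.330
12 -1 42.014 -8.453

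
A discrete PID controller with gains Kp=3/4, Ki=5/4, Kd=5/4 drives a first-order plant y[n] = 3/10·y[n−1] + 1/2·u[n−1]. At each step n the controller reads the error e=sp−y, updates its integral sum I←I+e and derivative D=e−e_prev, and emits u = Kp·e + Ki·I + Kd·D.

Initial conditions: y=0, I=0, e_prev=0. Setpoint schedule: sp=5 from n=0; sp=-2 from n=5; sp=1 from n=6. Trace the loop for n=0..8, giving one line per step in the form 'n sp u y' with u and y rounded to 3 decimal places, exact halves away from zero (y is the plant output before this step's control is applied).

0 5 16.250 0.000
1 5 -10.156 8.125
2 5 31.082 -2.641
3 5 -29.340 14.749
4 5 61.442 -10.245
5 -2 -96.645 27.647
6 1 152.108 -40.028
7 1 -223.191 64.045
8 1 336.483 -92.382

(exact arithmetic carried between steps; '≈' marks a value shown rounded to 6 d.p. or computed from one; I and e_prev carry over from the previous line; the table rounds u and y to 3 d.p., halves away from zero)
n=0: y=0, sp=5, e=sp−y=5; I=5, D=e−e_prev=5; u=3/4·5+5/4·5+5/4·5=16.25; next y=3/10·0+1/2·16.25=8.125
n=1: y=8.125, sp=5, e=sp−y=-3.125; I=1.875, D=e−e_prev=-8.125; u=3/4·(-3.125)+5/4·1.875+5/4·(-8.125)=-10.15625; next y=3/10·8.125+1/2·(-10.15625)=-2.640625
n=2: y=-2.640625, sp=5, e=sp−y=7.640625; I=9.515625, D=e−e_prev=10.765625; u=3/4·7.640625+5/4·9.515625+5/4·10.765625≈31.082031; next y=3/10·(-2.640625)+1/2·31.082031≈14.748828
n=3: y≈14.748828, sp=5, e=sp−y≈-9.748828; I≈-0.233203, D=e−e_prev≈-17.389453; u=3/4·(-9.748828)+5/4·(-0.233203)+5/4·(-17.389453)≈-29.339941; next y=3/10·14.748828+1/2·(-29.339941)≈-10.245322
n=4: y≈-10.245322, sp=5, e=sp−y≈15.245322; I≈15.012119, D=e−e_prev≈24.994150; u=3/4·15.245322+5/4·15.012119+5/4·24.994150≈61.441829; next y=3/10·(-10.245322)+1/2·61.441829≈27.647318
n=5: y≈27.647318, sp=-2, e=sp−y≈-29.647318; I≈-14.635198, D=e−e_prev≈-44.892640; u=3/4·(-29.647318)+5/4·(-14.635198)+5/4·(-44.892640)≈-96.645286; next y=3/10·27.647318+1/2·(-96.645286)≈-40.028448
n=6: y≈-40.028448, sp=1, e=sp−y≈41.028448; I≈26.393249, D=e−e_prev≈70.675765; u=3/4·41.028448+5/4·26.393249+5/4·70.675765≈152.107604; next y=3/10·(-40.028448)+1/2·152.107604≈64.045268
n=7: y≈64.045268, sp=1, e=sp−y≈-63.045268; I≈-36.652018, D=e−e_prev≈-104.073716; u=3/4·(-63.045268)+5/4·(-36.652018)+5/4·(-104.073716)≈-223.191118; next y=3/10·64.045268+1/2·(-223.191118)≈-92.381979
n=8: y≈-92.381979, sp=1, e=sp−y≈93.381979; I≈56.729960, D=e−e_prev≈156.427247; u=3/4·93.381979+5/4·56.729960+5/4·156.427247≈336.482993; next y=3/10·(-92.381979)+1/2·336.482993≈140.526903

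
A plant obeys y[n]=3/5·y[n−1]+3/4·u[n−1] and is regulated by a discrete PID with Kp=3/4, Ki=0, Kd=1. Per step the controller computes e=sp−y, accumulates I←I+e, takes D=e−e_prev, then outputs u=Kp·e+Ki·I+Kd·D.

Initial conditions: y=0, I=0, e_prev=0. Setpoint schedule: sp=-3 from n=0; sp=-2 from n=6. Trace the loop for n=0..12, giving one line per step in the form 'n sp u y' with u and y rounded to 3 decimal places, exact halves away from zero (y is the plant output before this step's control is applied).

0 -3 -5.250 0.000
1 -3 4.641 -3.938
2 -3 -8.144 1.118
3 -3 8.383 -5.437
4 -3 -12.981 3.025
5 -3 14.636 -7.921
6 -2 -19.314 6.225
7 -2 23.538 -10.751
8 -2 -31.856 11.203
9 -2 39.751 -17.170
10 -2 -52.815 19.511
11 -2 66.844 -27.905
12 -2 -87.838 33.391

(exact arithmetic carried between steps; '≈' marks a value shown rounded to 6 d.p. or computed from one; I and e_prev carry over from the previous line; the table rounds u and y to 3 d.p., halves away from zero)
n=0: y=0, sp=-3, e=sp−y=-3; I=-3, D=e−e_prev=-3; u=3/4·(-3)+0·(-3)+1·(-3)=-5.25; next y=3/5·0+3/4·(-5.25)=-3.9375
n=1: y=-3.9375, sp=-3, e=sp−y=0.9375; I=-2.0625, D=e−e_prev=3.9375; u=3/4·0.9375+0·(-2.0625)+1·3.9375=4.640625; next y=3/5·(-3.9375)+3/4·4.640625≈1.117969
n=2: y≈1.117969, sp=-3, e=sp−y≈-4.117969; I≈-6.180469, D=e−e_prev≈-5.055469; u=3/4·(-4.117969)+0·(-6.180469)+1·(-5.055469)≈-8.143945; next y=3/5·1.117969+3/4·(-8.143945)≈-5.437178
n=3: y≈-5.437178, sp=-3, e=sp−y≈2.437178; I≈-3.743291, D=e−e_prev≈6.555146; u=3/4·2.437178+0·(-3.743291)+1·6.555146≈8.383030; next y=3/5·(-5.437178)+3/4·8.383030≈3.024966
n=4: y≈3.024966, sp=-3, e=sp−y≈-6.024966; I≈-9.768257, D=e−e_prev≈-8.462143; u=3/4·(-6.024966)+0·(-9.768257)+1·(-8.462143)≈-12.980868; next y=3/5·3.024966+3/4·(-12.980868)≈-7.920671
n=5: y≈-7.920671, sp=-3, e=sp−y≈4.920671; I≈-4.847585, D=e−e_prev≈10.945637; u=3/4·4.920671+0·(-4.847585)+1·10.945637≈14.636141; next y=3/5·(-7.920671)+3/4·14.636141≈6.224703
n=6: y≈6.224703, sp=-2, e=sp−y≈-8.224703; I≈-13.072288, D=e−e_prev≈-13.145374; u=3/4·(-8.224703)+0·(-13.072288)+1·(-13.145374)≈-19.313901; next y=3/5·6.224703+3/4·(-19.313901)≈-10.750604
n=7: y≈-10.750604, sp=-2, e=sp−y≈8.750604; I≈-4.321684, D=e−e_prev≈16.975307; u=3/4·8.750604+0·(-4.321684)+1·16.975307≈23.538260; next y=3/5·(-10.750604)+3/4·23.538260≈11.203332
n=8: y≈11.203332, sp=-2, e=sp−y≈-13.203332; I≈-17.525016, D=e−e_prev≈-21.953937; u=3/4·(-13.203332)+0·(-17.525016)+1·(-21.953937)≈-31.856436; next y=3/5·11.203332+3/4·(-31.856436)≈-17.170327
n=9: y≈-17.170327, sp=-2, e=sp−y≈15.170327; I≈-2.354689, D=e−e_prev≈28.373660; u=3/4·15.170327+0·(-2.354689)+1·28.373660≈39.751405; next y=3/5·(-17.170327)+3/4·39.751405≈19.511358
n=10: y≈19.511358, sp=-2, e=sp−y≈-21.511358; I≈-23.866046, D=e−e_prev≈-36.681685; u=3/4·(-21.511358)+0·(-23.866046)+1·(-36.681685)≈-52.815203; next y=3/5·19.511358+3/4·(-52.815203)≈-27.904588
n=11: y≈-27.904588, sp=-2, e=sp−y≈25.904588; I≈2.038541, D=e−e_prev≈47.415945; u=3/4·25.904588+0·2.038541+1·47.415945≈66.844386; next y=3/5·(-27.904588)+3/4·66.844386≈33.390537
n=12: y≈33.390537, sp=-2, e=sp−y≈-35.390537; I≈-33.351996, D=e−e_prev≈-61.295125; u=3/4·(-35.390537)+0·(-33.351996)+1·(-61.295125)≈-87.838028; next y=3/5·33.390537+3/4·(-87.838028)≈-45.844199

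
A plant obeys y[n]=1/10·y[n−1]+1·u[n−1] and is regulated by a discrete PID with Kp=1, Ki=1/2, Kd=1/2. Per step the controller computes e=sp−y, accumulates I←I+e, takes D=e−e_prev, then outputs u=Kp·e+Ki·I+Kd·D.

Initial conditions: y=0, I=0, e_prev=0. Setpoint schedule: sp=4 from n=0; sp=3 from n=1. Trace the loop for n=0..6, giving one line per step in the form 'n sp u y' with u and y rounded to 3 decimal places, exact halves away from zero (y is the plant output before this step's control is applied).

(exact arithmetic carried between steps; '≈' marks a value shown rounded to 6 d.p. or computed from one; I and e_prev carry over from the previous line; the table rounds u and y to 3 d.p., halves away from zero)
n=0: y=0, sp=4, e=sp−y=4; I=4, D=e−e_prev=4; u=1·4+1/2·4+1/2·4=8; next y=1/10·0+1·8=8
n=1: y=8, sp=3, e=sp−y=-5; I=-1, D=e−e_prev=-9; u=1·(-5)+1/2·(-1)+1/2·(-9)=-10; next y=1/10·8+1·(-10)=-9.2
n=2: y=-9.2, sp=3, e=sp−y=12.2; I=11.2, D=e−e_prev=17.2; u=1·12.2+1/2·11.2+1/2·17.2=26.4; next y=1/10·(-9.2)+1·26.4=25.48
n=3: y=25.48, sp=3, e=sp−y=-22.48; I=-11.28, D=e−e_prev=-34.68; u=1·(-22.48)+1/2·(-11.28)+1/2·(-34.68)=-45.46; next y=1/10·25.48+1·(-45.46)=-42.912
n=4: y=-42.912, sp=3, e=sp−y=45.912; I=34.632, D=e−e_prev=68.392; u=1·45.912+1/2·34.632+1/2·68.392=97.424; next y=1/10·(-42.912)+1·97.424=93.1328
n=5: y=93.1328, sp=3, e=sp−y=-90.1328; I=-55.5008, D=e−e_prev=-136.0448; u=1·(-90.1328)+1/2·(-55.5008)+1/2·(-136.0448)=-185.9056; next y=1/10·93.1328+1·(-185.9056)=-176.59232
n=6: y=-176.59232, sp=3, e=sp−y=179.59232; I=124.09152, D=e−e_prev=269.72512; u=1·179.59232+1/2·124.09152+1/2·269.72512=376.50064; next y=1/10·(-176.59232)+1·376.50064=358.841408

0 4 8.000 0.000
1 3 -10.000 8.000
2 3 26.400 -9.200
3 3 -45.460 25.480
4 3 97.424 -42.912
5 3 -185.906 93.133
6 3 376.501 -176.592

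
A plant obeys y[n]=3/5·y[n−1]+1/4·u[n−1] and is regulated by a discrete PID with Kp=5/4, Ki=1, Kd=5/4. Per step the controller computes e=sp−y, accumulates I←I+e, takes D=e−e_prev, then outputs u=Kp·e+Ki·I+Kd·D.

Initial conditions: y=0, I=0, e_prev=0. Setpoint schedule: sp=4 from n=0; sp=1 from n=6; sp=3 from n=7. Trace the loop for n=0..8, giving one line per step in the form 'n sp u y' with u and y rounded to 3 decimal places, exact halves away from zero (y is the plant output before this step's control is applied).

0 4 14.000 0.000
1 4 0.750 3.500
2 4 9.869 2.288
3 4 4.633 3.840
4 4 8.055 3.462
5 4 5.920 4.091
6 1 -3.337 3.935
7 3 12.711 1.526
8 3 -0.311 4.094

(exact arithmetic carried between steps; '≈' marks a value shown rounded to 6 d.p. or computed from one; I and e_prev carry over from the previous line; the table rounds u and y to 3 d.p., halves away from zero)
n=0: y=0, sp=4, e=sp−y=4; I=4, D=e−e_prev=4; u=5/4·4+1·4+5/4·4=14; next y=3/5·0+1/4·14=3.5
n=1: y=3.5, sp=4, e=sp−y=0.5; I=4.5, D=e−e_prev=-3.5; u=5/4·0.5+1·4.5+5/4·(-3.5)=0.75; next y=3/5·3.5+1/4·0.75=2.2875
n=2: y=2.2875, sp=4, e=sp−y=1.7125; I=6.2125, D=e−e_prev=1.2125; u=5/4·1.7125+1·6.2125+5/4·1.2125=9.86875; next y=3/5·2.2875+1/4·9.86875≈3.839688
n=3: y≈3.839688, sp=4, e=sp−y≈0.160313; I≈6.372813, D=e−e_prev≈-1.552188; u=5/4·0.160313+1·6.372813+5/4·(-1.552188)≈4.632969; next y=3/5·3.839688+1/4·4.632969≈3.462055
n=4: y≈3.462055, sp=4, e=sp−y≈0.537945; I≈6.910758, D=e−e_prev≈0.377633; u=5/4·0.537945+1·6.910758+5/4·0.377633≈8.055230; next y=3/5·3.462055+1/4·8.055230≈4.091040
n=5: y≈4.091040, sp=4, e=sp−y≈-0.091040; I≈6.819717, D=e−e_prev≈-0.628986; u=5/4·(-0.091040)+1·6.819717+5/4·(-0.628986)≈5.919685; next y=3/5·4.091040+1/4·5.919685≈3.934545
n=6: y≈3.934545, sp=1, e=sp−y≈-2.934545; I≈3.885172, D=e−e_prev≈-2.843505; u=5/4·(-2.934545)+1·3.885172+5/4·(-2.843505)≈-3.337391; next y=3/5·3.934545+1/4·(-3.337391)≈1.526379
n=7: y≈1.526379, sp=3, e=sp−y≈1.473621; I≈5.358792, D=e−e_prev≈4.408166; u=5/4·1.473621+1·5.358792+5/4·4.408166≈12.711026; next y=3/5·1.526379+1/4·12.711026≈4.093584
n=8: y≈4.093584, sp=3, e=sp−y≈-1.093584; I≈4.265208, D=e−e_prev≈-2.567205; u=5/4·(-1.093584)+1·4.265208+5/4·(-2.567205)≈-0.310777; next y=3/5·4.093584+1/4·(-0.310777)≈2.378456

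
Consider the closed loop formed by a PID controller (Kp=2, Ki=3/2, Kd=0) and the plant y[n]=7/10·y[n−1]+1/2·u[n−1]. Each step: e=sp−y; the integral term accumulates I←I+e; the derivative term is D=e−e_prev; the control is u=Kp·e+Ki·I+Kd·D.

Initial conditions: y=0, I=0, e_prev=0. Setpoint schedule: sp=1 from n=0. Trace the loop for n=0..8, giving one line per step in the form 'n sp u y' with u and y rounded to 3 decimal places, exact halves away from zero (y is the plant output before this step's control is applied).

0 1 3.500 0.000
1 1 -1.125 1.750
2 1 1.556 0.663
3 1 0.035 1.242
4 1 0.915 0.887
5 1 0.415 1.078
6 1 0.704 0.962
7 1 0.539 1.025
8 1 0.634 0.987

(exact arithmetic carried between steps; '≈' marks a value shown rounded to 6 d.p. or computed from one; I and e_prev carry over from the previous line; the table rounds u and y to 3 d.p., halves away from zero)
n=0: y=0, sp=1, e=sp−y=1; I=1, D=e−e_prev=1; u=2·1+3/2·1+0·1=3.5; next y=7/10·0+1/2·3.5=1.75
n=1: y=1.75, sp=1, e=sp−y=-0.75; I=0.25, D=e−e_prev=-1.75; u=2·(-0.75)+3/2·0.25+0·(-1.75)=-1.125; next y=7/10·1.75+1/2·(-1.125)=0.6625
n=2: y=0.6625, sp=1, e=sp−y=0.3375; I=0.5875, D=e−e_prev=1.0875; u=2·0.3375+3/2·0.5875+0·1.0875=1.55625; next y=7/10·0.6625+1/2·1.55625=1.241875
n=3: y=1.241875, sp=1, e=sp−y=-0.241875; I=0.345625, D=e−e_prev=-0.579375; u=2·(-0.241875)+3/2·0.345625+0·(-0.579375)≈0.034688; next y=7/10·1.241875+1/2·0.034688≈0.886656
n=4: y≈0.886656, sp=1, e=sp−y≈0.113344; I≈0.458969, D=e−e_prev≈0.355219; u=2·0.113344+3/2·0.458969+0·0.355219≈0.915141; next y=7/10·0.886656+1/2·0.915141≈1.078230
n=5: y≈1.078230, sp=1, e=sp−y≈-0.078230; I≈0.380739, D=e−e_prev≈-0.191573; u=2·(-0.078230)+3/2·0.380739+0·(-0.191573)≈0.414649; next y=7/10·1.078230+1/2·0.414649≈0.962085
n=6: y≈0.962085, sp=1, e=sp−y≈0.037915; I≈0.418654, D=e−e_prev≈0.116144; u=2·0.037915+3/2·0.418654+0·0.116144≈0.703810; next y=7/10·0.962085+1/2·0.703810≈1.025365
n=7: y≈1.025365, sp=1, e=sp−y≈-0.025365; I≈0.393289, D=e−e_prev≈-0.063279; u=2·(-0.025365)+3/2·0.393289+0·(-0.063279)≈0.539204; next y=7/10·1.025365+1/2·0.539204≈0.987357
n=8: y≈0.987357, sp=1, e=sp−y≈0.012643; I≈0.405932, D=e−e_prev≈0.038007; u=2·0.012643+3/2·0.405932+0·0.038007≈0.634183; next y=7/10·0.987357+1/2·0.634183≈1.008242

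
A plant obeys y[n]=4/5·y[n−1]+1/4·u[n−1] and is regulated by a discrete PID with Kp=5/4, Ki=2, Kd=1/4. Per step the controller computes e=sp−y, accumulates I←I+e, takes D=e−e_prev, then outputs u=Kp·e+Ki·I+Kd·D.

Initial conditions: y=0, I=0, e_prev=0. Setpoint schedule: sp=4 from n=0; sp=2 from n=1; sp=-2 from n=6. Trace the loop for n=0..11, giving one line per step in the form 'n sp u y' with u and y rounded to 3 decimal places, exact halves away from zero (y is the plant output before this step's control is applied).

(exact arithmetic carried between steps; '≈' marks a value shown rounded to 6 d.p. or computed from one; I and e_prev carry over from the previous line; the table rounds u and y to 3 d.p., halves away from zero)
n=0: y=0, sp=4, e=sp−y=4; I=4, D=e−e_prev=4; u=5/4·4+2·4+1/4·4=14; next y=4/5·0+1/4·14=3.5
n=1: y=3.5, sp=2, e=sp−y=-1.5; I=2.5, D=e−e_prev=-5.5; u=5/4·(-1.5)+2·2.5+1/4·(-5.5)=1.75; next y=4/5·3.5+1/4·1.75=3.2375
n=2: y=3.2375, sp=2, e=sp−y=-1.2375; I=1.2625, D=e−e_prev=0.2625; u=5/4·(-1.2375)+2·1.2625+1/4·0.2625=1.04375; next y=4/5·3.2375+1/4·1.04375≈2.850938
n=3: y≈2.850938, sp=2, e=sp−y≈-0.850938; I≈0.411563, D=e−e_prev≈0.386563; u=5/4·(-0.850938)+2·0.411563+1/4·0.386563≈-0.143906; next y=4/5·2.850938+1/4·(-0.143906)≈2.244773
n=4: y≈2.244773, sp=2, e=sp−y≈-0.244773; I≈0.166789, D=e−e_prev≈0.606164; u=5/4·(-0.244773)+2·0.166789+1/4·0.606164≈0.179152; next y=4/5·2.244773+1/4·0.179152≈1.840607
n=5: y≈1.840607, sp=2, e=sp−y≈0.159393; I≈0.326182, D=e−e_prev≈0.404167; u=5/4·0.159393+2·0.326182+1/4·0.404167≈0.952648; next y=4/5·1.840607+1/4·0.952648≈1.710647
n=6: y≈1.710647, sp=-2, e=sp−y≈-3.710647; I≈-3.384465, D=e−e_prev≈-3.870041; u=5/4·(-3.710647)+2·(-3.384465)+1/4·(-3.870041)≈-12.374750; next y=4/5·1.710647+1/4·(-12.374750)≈-1.725170
n=7: y≈-1.725170, sp=-2, e=sp−y≈-0.274830; I≈-3.659296, D=e−e_prev≈3.435817; u=5/4·(-0.274830)+2·(-3.659296)+1/4·3.435817≈-6.803175; next y=4/5·(-1.725170)+1/4·(-6.803175)≈-3.080929
n=8: y≈-3.080929, sp=-2, e=sp−y≈1.080929; I≈-2.578366, D=e−e_prev≈1.355760; u=5/4·1.080929+2·(-2.578366)+1/4·1.355760≈-3.466631; next y=4/5·(-3.080929)+1/4·(-3.466631)≈-3.331401
n=9: y≈-3.331401, sp=-2, e=sp−y≈1.331401; I≈-1.246965, D=e−e_prev≈0.250472; u=5/4·1.331401+2·(-1.246965)+1/4·0.250472≈-0.767061; next y=4/5·(-3.331401)+1/4·(-0.767061)≈-2.856886
n=10: y≈-2.856886, sp=-2, e=sp−y≈0.856886; I≈-0.390079, D=e−e_prev≈-0.474515; u=5/4·0.856886+2·(-0.390079)+1/4·(-0.474515)≈0.172321; next y=4/5·(-2.856886)+1/4·0.172321≈-2.242429
n=11: y≈-2.242429, sp=-2, e=sp−y≈0.242429; I≈-0.147650, D=e−e_prev≈-0.614457; u=5/4·0.242429+2·(-0.147650)+1/4·(-0.614457)≈-0.145879; next y=4/5·(-2.242429)+1/4·(-0.145879)≈-1.830413

0 4 14.000 0.000
1 2 1.750 3.500
2 2 1.044 3.238
3 2 -0.144 2.851
4 2 0.179 2.245
5 2 0.953 1.841
6 -2 -12.375 1.711
7 -2 -6.803 -1.725
8 -2 -3.467 -3.081
9 -2 -0.767 -3.331
10 -2 0.172 -2.857
11 -2 -0.146 -2.242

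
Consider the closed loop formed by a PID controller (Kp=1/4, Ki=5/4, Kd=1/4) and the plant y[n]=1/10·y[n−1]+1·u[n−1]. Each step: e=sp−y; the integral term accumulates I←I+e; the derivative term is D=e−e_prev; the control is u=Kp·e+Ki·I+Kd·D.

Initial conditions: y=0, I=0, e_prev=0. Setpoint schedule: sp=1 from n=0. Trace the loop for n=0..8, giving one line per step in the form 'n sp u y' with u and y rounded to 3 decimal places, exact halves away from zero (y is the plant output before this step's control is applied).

(exact arithmetic carried between steps; '≈' marks a value shown rounded to 6 d.p. or computed from one; I and e_prev carry over from the previous line; the table rounds u and y to 3 d.p., halves away from zero)
n=0: y=0, sp=1, e=sp−y=1; I=1, D=e−e_prev=1; u=1/4·1+5/4·1+1/4·1=1.75; next y=1/10·0+1·1.75=1.75
n=1: y=1.75, sp=1, e=sp−y=-0.75; I=0.25, D=e−e_prev=-1.75; u=1/4·(-0.75)+5/4·0.25+1/4·(-1.75)=-0.3125; next y=1/10·1.75+1·(-0.3125)=-0.1375
n=2: y=-0.1375, sp=1, e=sp−y=1.1375; I=1.3875, D=e−e_prev=1.8875; u=1/4·1.1375+5/4·1.3875+1/4·1.8875=2.490625; next y=1/10·(-0.1375)+1·2.490625=2.476875
n=3: y=2.476875, sp=1, e=sp−y=-1.476875; I=-0.089375, D=e−e_prev=-2.614375; u=1/4·(-1.476875)+5/4·(-0.089375)+1/4·(-2.614375)≈-1.134531; next y=1/10·2.476875+1·(-1.134531)≈-0.886844
n=4: y≈-0.886844, sp=1, e=sp−y≈1.886844; I≈1.797469, D=e−e_prev≈3.363719; u=1/4·1.886844+5/4·1.797469+1/4·3.363719≈3.559477; next y=1/10·(-0.886844)+1·3.559477≈3.470792
n=5: y≈3.470792, sp=1, e=sp−y≈-2.470792; I≈-0.673323, D=e−e_prev≈-4.357636; u=1/4·(-2.470792)+5/4·(-0.673323)+1/4·(-4.357636)≈-2.548761; next y=1/10·3.470792+1·(-2.548761)≈-2.201682
n=6: y≈-2.201682, sp=1, e=sp−y≈3.201682; I≈2.528359, D=e−e_prev≈5.672474; u=1/4·3.201682+5/4·2.528359+1/4·5.672474≈5.378987; next y=1/10·(-2.201682)+1·5.378987≈5.158819
n=7: y≈5.158819, sp=1, e=sp−y≈-4.158819; I≈-1.630461, D=e−e_prev≈-7.360501; u=1/4·(-4.158819)+5/4·(-1.630461)+1/4·(-7.360501)≈-4.917906; next y=1/10·5.158819+1·(-4.917906)≈-4.402024
n=8: y≈-4.402024, sp=1, e=sp−y≈5.402024; I≈3.771563, D=e−e_prev≈9.560843; u=1/4·5.402024+5/4·3.771563+1/4·9.560843≈8.455171; next y=1/10·(-4.402024)+1·8.455171≈8.014969

0 1 1.750 0.000
1 1 -0.313 1.750
2 1 2.491 -0.138
3 1 -1.135 2.477
4 1 3.559 -0.887
5 1 -2.549 3.471
6 1 5.379 -2.202
7 1 -4.918 5.159
8 1 8.455 -4.402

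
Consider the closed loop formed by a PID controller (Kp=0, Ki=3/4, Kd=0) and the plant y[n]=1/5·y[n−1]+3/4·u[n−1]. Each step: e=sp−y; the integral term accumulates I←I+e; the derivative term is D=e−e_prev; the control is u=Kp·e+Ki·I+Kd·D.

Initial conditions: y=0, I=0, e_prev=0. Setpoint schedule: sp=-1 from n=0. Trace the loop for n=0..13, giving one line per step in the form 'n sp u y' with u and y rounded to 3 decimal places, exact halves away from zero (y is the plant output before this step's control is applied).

(exact arithmetic carried between steps; '≈' marks a value shown rounded to 6 d.p. or computed from one; I and e_prev carry over from the previous line; the table rounds u and y to 3 d.p., halves away from zero)
n=0: y=0, sp=-1, e=sp−y=-1; I=-1, D=e−e_prev=-1; u=0·(-1)+3/4·(-1)+0·(-1)=-0.75; next y=1/5·0+3/4·(-0.75)=-0.5625
n=1: y=-0.5625, sp=-1, e=sp−y=-0.4375; I=-1.4375, D=e−e_prev=0.5625; u=0·(-0.4375)+3/4·(-1.4375)+0·0.5625=-1.078125; next y=1/5·(-0.5625)+3/4·(-1.078125)≈-0.921094
n=2: y≈-0.921094, sp=-1, e=sp−y≈-0.078906; I≈-1.516406, D=e−e_prev≈0.358594; u=0·(-0.078906)+3/4·(-1.516406)+0·0.358594≈-1.137305; next y=1/5·(-0.921094)+3/4·(-1.137305)≈-1.037197
n=3: y≈-1.037197, sp=-1, e=sp−y≈0.037197; I≈-1.479209, D=e−e_prev≈0.116104; u=0·0.037197+3/4·(-1.479209)+0·0.116104≈-1.109407; next y=1/5·(-1.037197)+3/4·(-1.109407)≈-1.039495
n=4: y≈-1.039495, sp=-1, e=sp−y≈0.039495; I≈-1.439714, D=e−e_prev≈0.002297; u=0·0.039495+3/4·(-1.439714)+0·0.002297≈-1.079786; next y=1/5·(-1.039495)+3/4·(-1.079786)≈-1.017738
n=5: y≈-1.017738, sp=-1, e=sp−y≈0.017738; I≈-1.421976, D=e−e_prev≈-0.021756; u=0·0.017738+3/4·(-1.421976)+0·(-0.021756)≈-1.066482; next y=1/5·(-1.017738)+3/4·(-1.066482)≈-1.003409
n=6: y≈-1.003409, sp=-1, e=sp−y≈0.003409; I≈-1.418567, D=e−e_prev≈-0.014329; u=0·0.003409+3/4·(-1.418567)+0·(-0.014329)≈-1.063925; next y=1/5·(-1.003409)+3/4·(-1.063925)≈-0.998626
n=7: y≈-0.998626, sp=-1, e=sp−y≈-0.001374; I≈-1.419941, D=e−e_prev≈-0.004784; u=0·(-0.001374)+3/4·(-1.419941)+0·(-0.004784)≈-1.064956; next y=1/5·(-0.998626)+3/4·(-1.064956)≈-0.998442
n=8: y≈-0.998442, sp=-1, e=sp−y≈-0.001558; I≈-1.421499, D=e−e_prev≈-0.000184; u=0·(-0.001558)+3/4·(-1.421499)+0·(-0.000184)≈-1.066124; next y=1/5·(-0.998442)+3/4·(-1.066124)≈-0.999282
n=9: y≈-0.999282, sp=-1, e=sp−y≈-0.000718; I≈-1.422217, D=e−e_prev≈0.000840; u=0·(-0.000718)+3/4·(-1.422217)+0·0.000840≈-1.066663; next y=1/5·(-0.999282)+3/4·(-1.066663)≈-0.999854
n=10: y≈-0.999854, sp=-1, e=sp−y≈-0.000146; I≈-1.422364, D=e−e_prev≈0.000572; u=0·(-0.000146)+3/4·(-1.422364)+0·0.000572≈-1.066773; next y=1/5·(-0.999854)+3/4·(-1.066773)≈-1.000050
n=11: y≈-1.000050, sp=-1, e=sp−y≈0.000050; I≈-1.422313, D=e−e_prev≈0.000197; u=0·0.000050+3/4·(-1.422313)+0·0.000197≈-1.066735; next y=1/5·(-1.000050)+3/4·(-1.066735)≈-1.000061
n=12: y≈-1.000061, sp=-1, e=sp−y≈0.000061; I≈-1.422252, D=e−e_prev≈0.000011; u=0·0.000061+3/4·(-1.422252)+0·0.000011≈-1.066689; next y=1/5·(-1.000061)+3/4·(-1.066689)≈-1.000029
n=13: y≈-1.000029, sp=-1, e=sp−y≈0.000029; I≈-1.422223, D=e−e_prev≈-0.000032; u=0·0.000029+3/4·(-1.422223)+0·(-0.000032)≈-1.066667; next y=1/5·(-1.000029)+3/4·(-1.066667)≈-1.000006

0 -1 -0.750 0.000
1 -1 -1.078 -0.563
2 -1 -1.137 -0.921
3 -1 -1.109 -1.037
4 -1 -1.080 -1.039
5 -1 -1.066 -1.018
6 -1 -1.064 -1.003
7 -1 -1.065 -0.999
8 -1 -1.066 -0.998
9 -1 -1.067 -0.999
10 -1 -1.067 -1.000
11 -1 -1.067 -1.000
12 -1 -1.067 -1.000
13 -1 -1.067 -1.000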